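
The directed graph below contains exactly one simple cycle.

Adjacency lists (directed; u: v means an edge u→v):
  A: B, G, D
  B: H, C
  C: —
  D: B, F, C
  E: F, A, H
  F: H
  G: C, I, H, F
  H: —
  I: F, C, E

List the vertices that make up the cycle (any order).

A, E, G, I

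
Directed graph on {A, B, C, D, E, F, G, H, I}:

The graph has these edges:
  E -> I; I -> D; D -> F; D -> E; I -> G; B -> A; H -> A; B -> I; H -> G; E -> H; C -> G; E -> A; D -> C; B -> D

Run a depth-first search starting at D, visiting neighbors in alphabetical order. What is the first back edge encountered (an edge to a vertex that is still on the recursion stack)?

DFS from D (visiting neighbors in alphabetical order); mark gray on enter, black on exit:
D gray
  C gray
    G gray
    G black
  C black
  E gray
    A gray
    A black
    H gray
      H→A: A black — skip
      H→G: G black — skip
    H black
    I gray
      I→D: D is gray → back edge
First back edge: I → D.

I->D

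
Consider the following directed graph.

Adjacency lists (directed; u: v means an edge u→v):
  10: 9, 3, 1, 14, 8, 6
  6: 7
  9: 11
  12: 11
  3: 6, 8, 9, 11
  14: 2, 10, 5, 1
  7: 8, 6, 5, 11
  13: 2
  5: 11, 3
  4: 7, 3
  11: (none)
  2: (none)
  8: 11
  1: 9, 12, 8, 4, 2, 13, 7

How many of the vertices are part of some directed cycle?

A vertex is on a directed cycle iff it belongs to a strongly connected component of size ≥ 2 (or has a self-loop).
The vertices on cycles are {3, 5, 6, 7, 10, 14} — 6 in total.

6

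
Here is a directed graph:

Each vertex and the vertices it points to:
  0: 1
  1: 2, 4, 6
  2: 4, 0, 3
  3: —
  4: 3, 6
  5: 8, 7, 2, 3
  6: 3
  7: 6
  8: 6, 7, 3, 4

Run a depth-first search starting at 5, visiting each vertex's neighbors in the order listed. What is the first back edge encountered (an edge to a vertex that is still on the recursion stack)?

1→2

DFS from 5 (visiting each vertex's neighbors in the order listed); mark gray on enter, black on exit:
5 gray
  8 gray
    6 gray
      3 gray
      3 black
    6 black
    7 gray
      7→6: 6 black — skip
    7 black
    8→3: 3 black — skip
    4 gray
      4→3: 3 black — skip
      4→6: 6 black — skip
    4 black
  8 black
  5→7: 7 black — skip
  2 gray
    2→4: 4 black — skip
    0 gray
      1 gray
        1→2: 2 is gray → back edge
First back edge: 1 → 2.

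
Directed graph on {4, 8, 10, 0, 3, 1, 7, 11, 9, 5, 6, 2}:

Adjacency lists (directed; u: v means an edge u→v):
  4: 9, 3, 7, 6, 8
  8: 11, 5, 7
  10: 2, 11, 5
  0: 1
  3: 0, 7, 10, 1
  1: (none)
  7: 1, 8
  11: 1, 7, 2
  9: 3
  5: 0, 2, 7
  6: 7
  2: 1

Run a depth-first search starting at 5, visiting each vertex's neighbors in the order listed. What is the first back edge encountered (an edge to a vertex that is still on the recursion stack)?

11→7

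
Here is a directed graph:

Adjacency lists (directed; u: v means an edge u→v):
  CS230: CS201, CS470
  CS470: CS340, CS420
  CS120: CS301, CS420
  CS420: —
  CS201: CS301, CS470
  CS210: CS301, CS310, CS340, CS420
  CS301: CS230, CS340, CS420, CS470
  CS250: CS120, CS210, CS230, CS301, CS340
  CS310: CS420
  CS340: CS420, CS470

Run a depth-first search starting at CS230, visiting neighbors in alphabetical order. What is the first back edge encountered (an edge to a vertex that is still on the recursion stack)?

CS301->CS230

DFS from CS230 (visiting neighbors in alphabetical order); mark gray on enter, black on exit:
CS230 gray
  CS201 gray
    CS301 gray
      CS301→CS230: CS230 is gray → back edge
First back edge: CS301 → CS230.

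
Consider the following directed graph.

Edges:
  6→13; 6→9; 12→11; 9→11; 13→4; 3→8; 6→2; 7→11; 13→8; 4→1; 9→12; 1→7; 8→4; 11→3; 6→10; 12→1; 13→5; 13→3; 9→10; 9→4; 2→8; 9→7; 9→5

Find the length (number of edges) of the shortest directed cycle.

6

For each vertex v, BFS finds the shortest path from v back to v.
The shortest such closed walk is 3 → 8 → 4 → 1 → 7 → 11 → 3, length 6.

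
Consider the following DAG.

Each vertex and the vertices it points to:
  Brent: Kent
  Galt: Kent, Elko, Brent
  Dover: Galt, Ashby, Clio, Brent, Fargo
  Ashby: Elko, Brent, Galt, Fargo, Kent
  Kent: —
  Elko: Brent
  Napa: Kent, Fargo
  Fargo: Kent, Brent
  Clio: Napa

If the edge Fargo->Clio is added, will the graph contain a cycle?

Yes

Adding Fargo→Clio creates a cycle iff Clio can already reach Fargo.
Path from Clio: Clio → Napa → Fargo.
So Clio → … → Fargo → Clio is a cycle.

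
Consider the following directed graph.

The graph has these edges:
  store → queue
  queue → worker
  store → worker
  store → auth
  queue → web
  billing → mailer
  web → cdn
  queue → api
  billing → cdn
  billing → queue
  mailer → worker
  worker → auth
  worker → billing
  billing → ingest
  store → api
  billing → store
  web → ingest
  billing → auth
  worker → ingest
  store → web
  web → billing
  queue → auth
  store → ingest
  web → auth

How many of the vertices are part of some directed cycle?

A vertex is on a directed cycle iff it belongs to a strongly connected component of size ≥ 2 (or has a self-loop).
The vertices on cycles are {web, queue, store, mailer, worker, billing} — 6 in total.

6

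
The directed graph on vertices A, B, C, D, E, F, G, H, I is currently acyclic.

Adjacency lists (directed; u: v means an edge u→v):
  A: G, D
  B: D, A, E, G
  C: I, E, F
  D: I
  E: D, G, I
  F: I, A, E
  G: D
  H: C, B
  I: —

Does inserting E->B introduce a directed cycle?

Adding E→B creates a cycle iff B can already reach E.
Path from B: B → E.
So B → … → E → B is a cycle.

Yes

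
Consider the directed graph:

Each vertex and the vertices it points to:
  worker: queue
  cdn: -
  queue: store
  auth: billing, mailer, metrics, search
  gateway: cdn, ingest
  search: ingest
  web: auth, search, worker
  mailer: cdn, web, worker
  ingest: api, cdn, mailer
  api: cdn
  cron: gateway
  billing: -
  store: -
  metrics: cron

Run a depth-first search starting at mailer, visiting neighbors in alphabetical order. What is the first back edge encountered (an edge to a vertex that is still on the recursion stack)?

DFS from mailer (visiting neighbors in alphabetical order); mark gray on enter, black on exit:
mailer gray
  cdn gray
  cdn black
  web gray
    auth gray
      billing gray
      billing black
      auth→mailer: mailer is gray → back edge
First back edge: auth → mailer.

auth→mailer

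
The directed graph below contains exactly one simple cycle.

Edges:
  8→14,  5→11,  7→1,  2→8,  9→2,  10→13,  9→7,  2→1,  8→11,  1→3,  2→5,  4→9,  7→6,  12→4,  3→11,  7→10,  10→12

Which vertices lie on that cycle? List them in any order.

DFS with gray/black marking from 9:
9 gray
  7 gray
    1 gray
      3 gray
        11 gray
        11 black
      3 black
    1 black
    6 gray
    6 black
    10 gray
      13 gray
      13 black
      12 gray
        4 gray
          4→9: 9 is gray → back edge
Back edge closes the cycle 9 → 7 → 10 → 12 → 4 → 9; its vertices are {4, 7, 9, 10, 12}.

4, 7, 9, 10, 12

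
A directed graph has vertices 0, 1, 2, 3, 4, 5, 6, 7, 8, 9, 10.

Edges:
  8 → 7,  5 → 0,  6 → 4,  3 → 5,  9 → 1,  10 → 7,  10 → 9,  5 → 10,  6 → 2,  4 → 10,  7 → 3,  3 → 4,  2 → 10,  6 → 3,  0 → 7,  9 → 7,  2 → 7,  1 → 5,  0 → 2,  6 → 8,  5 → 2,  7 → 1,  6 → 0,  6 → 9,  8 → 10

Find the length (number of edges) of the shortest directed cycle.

4

For each vertex v, BFS finds the shortest path from v back to v.
The shortest such closed walk is 4 → 10 → 7 → 3 → 4, length 4.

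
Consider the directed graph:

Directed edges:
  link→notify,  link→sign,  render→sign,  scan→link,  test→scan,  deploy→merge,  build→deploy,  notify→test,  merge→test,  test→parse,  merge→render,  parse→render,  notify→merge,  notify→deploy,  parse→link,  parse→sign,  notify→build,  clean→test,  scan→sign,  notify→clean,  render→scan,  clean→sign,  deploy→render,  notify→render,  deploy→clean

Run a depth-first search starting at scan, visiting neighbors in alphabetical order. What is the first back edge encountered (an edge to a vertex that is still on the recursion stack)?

parse→link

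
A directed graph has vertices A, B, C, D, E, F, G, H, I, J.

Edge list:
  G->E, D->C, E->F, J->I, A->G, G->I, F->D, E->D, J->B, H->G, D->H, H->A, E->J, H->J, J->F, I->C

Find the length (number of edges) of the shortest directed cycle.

4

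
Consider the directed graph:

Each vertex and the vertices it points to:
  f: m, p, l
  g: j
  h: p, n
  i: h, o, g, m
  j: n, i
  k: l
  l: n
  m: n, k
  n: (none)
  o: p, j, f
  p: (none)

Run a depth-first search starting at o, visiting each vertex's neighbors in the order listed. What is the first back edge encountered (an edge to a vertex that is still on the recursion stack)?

i→o

DFS from o (visiting each vertex's neighbors in the order listed); mark gray on enter, black on exit:
o gray
  p gray
  p black
  j gray
    n gray
    n black
    i gray
      h gray
        h→p: p black — skip
        h→n: n black — skip
      h black
      i→o: o is gray → back edge
First back edge: i → o.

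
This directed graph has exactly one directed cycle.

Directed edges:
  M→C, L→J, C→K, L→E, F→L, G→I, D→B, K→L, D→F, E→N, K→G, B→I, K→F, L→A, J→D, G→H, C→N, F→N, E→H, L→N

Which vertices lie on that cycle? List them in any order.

DFS with gray/black marking from L:
L gray
  J gray
    D gray
      B gray
        I gray
        I black
      B black
      F gray
        N gray
        N black
        F→L: L is gray → back edge
Back edge closes the cycle L → J → D → F → L; its vertices are {D, F, J, L}.

D, F, J, L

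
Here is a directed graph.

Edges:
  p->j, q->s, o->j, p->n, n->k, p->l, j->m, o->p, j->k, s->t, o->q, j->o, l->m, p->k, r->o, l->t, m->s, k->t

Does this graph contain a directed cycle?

Yes

DFS with white/gray/black marking, starting from t:
t gray
t black
j gray
  k gray
    k→t: t black — skip
  k black
  o gray
    o→j: j is gray → back edge
Back edge found, so a cycle exists: j → o → j.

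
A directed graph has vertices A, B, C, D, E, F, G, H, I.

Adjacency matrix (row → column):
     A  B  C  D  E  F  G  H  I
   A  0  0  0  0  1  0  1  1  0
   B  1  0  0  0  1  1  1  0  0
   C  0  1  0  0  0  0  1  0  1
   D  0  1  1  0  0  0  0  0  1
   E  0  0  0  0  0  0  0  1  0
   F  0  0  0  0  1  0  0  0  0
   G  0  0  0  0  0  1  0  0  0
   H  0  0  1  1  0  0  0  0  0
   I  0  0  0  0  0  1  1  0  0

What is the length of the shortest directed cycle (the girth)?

4

For each vertex v, BFS finds the shortest path from v back to v.
The shortest such closed walk is A → H → D → B → A, length 4.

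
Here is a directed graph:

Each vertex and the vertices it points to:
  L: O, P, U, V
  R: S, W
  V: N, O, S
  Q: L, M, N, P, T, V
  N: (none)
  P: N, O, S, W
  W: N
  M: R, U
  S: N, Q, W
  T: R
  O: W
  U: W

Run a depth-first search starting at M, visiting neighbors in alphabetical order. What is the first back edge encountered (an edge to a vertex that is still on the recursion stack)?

DFS from M (visiting neighbors in alphabetical order); mark gray on enter, black on exit:
M gray
  R gray
    S gray
      N gray
      N black
      Q gray
        L gray
          O gray
            W gray
              W→N: N black — skip
            W black
          O black
          P gray
            P→N: N black — skip
            P→O: O black — skip
            P→S: S is gray → back edge
First back edge: P → S.

P->S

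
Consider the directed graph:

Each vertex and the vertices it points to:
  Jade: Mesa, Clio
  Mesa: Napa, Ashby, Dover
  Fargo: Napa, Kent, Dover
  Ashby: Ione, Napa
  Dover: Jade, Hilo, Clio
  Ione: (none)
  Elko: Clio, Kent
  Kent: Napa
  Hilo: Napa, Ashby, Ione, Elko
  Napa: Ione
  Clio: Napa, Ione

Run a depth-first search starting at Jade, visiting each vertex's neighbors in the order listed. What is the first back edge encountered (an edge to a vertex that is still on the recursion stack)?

Dover→Jade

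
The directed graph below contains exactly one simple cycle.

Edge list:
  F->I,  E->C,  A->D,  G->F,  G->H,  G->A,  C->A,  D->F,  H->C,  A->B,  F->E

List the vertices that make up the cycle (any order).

A, C, D, E, F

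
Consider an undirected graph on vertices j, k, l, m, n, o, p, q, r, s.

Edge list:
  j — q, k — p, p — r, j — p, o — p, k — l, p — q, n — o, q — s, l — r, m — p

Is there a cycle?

DFS, tracking each vertex's parent; an edge to a visited non-parent vertex closes a cycle.
Start from n:
visit n (parent –)
  visit o (parent n)
    visit p (parent o)
      visit r (parent p)
        r–p: parent, skip
        visit l (parent r)
          visit k (parent l)
            k–l: parent, skip
            k–p: p visited and ≠ parent → cycle
Cycle: p – r – l – k – p.

Yes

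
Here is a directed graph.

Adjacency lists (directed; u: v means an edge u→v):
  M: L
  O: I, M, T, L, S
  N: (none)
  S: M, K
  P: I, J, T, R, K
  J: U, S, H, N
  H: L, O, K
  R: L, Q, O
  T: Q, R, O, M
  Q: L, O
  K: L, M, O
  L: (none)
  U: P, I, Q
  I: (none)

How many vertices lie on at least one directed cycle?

A vertex is on a directed cycle iff it belongs to a strongly connected component of size ≥ 2 (or has a self-loop).
The vertices on cycles are {J, K, O, P, Q, R, S, T, U} — 9 in total.

9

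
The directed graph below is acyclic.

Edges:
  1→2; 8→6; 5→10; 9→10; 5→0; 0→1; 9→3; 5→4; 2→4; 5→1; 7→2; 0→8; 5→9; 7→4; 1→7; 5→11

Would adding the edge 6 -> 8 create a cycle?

Yes

Adding 6→8 creates a cycle iff 8 can already reach 6.
Path from 8: 8 → 6.
So 8 → … → 6 → 8 is a cycle.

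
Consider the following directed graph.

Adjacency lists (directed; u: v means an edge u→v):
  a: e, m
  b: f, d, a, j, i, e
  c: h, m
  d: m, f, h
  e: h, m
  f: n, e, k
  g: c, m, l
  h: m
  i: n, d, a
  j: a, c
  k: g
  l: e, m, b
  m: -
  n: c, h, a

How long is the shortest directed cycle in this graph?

5

For each vertex v, BFS finds the shortest path from v back to v.
The shortest such closed walk is b → f → k → g → l → b, length 5.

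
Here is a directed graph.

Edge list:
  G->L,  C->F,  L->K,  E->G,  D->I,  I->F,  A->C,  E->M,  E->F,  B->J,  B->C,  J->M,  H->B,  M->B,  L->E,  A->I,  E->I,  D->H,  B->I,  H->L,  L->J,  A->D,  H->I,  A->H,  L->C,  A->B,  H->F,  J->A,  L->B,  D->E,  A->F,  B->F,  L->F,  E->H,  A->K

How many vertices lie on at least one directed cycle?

9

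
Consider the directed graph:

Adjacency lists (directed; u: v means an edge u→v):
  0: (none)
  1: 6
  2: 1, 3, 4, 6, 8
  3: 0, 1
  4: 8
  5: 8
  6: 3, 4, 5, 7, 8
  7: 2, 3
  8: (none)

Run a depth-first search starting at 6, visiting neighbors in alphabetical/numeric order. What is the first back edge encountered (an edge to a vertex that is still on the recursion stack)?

DFS from 6 (visiting neighbors in alphabetical/numeric order); mark gray on enter, black on exit:
6 gray
  3 gray
    0 gray
    0 black
    1 gray
      1→6: 6 is gray → back edge
First back edge: 1 → 6.

1→6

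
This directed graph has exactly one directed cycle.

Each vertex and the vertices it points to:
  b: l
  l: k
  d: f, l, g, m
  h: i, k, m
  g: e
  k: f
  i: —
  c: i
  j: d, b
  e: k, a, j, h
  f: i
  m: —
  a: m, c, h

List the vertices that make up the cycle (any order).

d, e, g, j

DFS with gray/black marking from g:
g gray
  e gray
    k gray
      f gray
        i gray
        i black
      f black
    k black
    a gray
      m gray
      m black
      c gray
        c→i: i black — skip
      c black
      h gray
        h→i: i black — skip
        h→k: k black — skip
        h→m: m black — skip
      h black
    a black
    j gray
      d gray
        d→f: f black — skip
        l gray
          l→k: k black — skip
        l black
        d→g: g is gray → back edge
Back edge closes the cycle g → e → j → d → g; its vertices are {d, e, g, j}.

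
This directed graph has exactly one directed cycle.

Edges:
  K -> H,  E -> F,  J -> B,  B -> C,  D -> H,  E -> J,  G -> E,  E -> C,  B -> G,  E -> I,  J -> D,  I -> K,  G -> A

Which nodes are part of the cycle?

B, E, G, J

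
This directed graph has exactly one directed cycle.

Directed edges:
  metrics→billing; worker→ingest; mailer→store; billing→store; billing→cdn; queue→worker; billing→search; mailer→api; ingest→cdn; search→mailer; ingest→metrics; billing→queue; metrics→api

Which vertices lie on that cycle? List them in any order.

DFS with gray/black marking from billing:
billing gray
  search gray
    mailer gray
      store gray
      store black
      api gray
      api black
    mailer black
  search black
  queue gray
    worker gray
      ingest gray
        cdn gray
        cdn black
        metrics gray
          metrics→billing: billing is gray → back edge
Back edge closes the cycle billing → queue → worker → ingest → metrics → billing; its vertices are {queue, ingest, worker, billing, metrics}.

queue, ingest, worker, billing, metrics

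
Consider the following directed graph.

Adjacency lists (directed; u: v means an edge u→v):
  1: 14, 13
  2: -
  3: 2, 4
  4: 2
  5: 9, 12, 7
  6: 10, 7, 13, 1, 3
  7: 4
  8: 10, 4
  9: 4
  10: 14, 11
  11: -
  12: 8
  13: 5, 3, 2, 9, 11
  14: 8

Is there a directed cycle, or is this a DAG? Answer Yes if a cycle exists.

DFS with white/gray/black marking, starting from 8:
8 gray
  10 gray
    14 gray
      14→8: 8 is gray → back edge
Back edge found, so a cycle exists: 8 → 10 → 14 → 8.

Yes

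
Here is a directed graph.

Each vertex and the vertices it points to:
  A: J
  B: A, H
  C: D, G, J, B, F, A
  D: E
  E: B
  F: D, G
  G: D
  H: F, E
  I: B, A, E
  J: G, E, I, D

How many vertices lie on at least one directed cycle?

A vertex is on a directed cycle iff it belongs to a strongly connected component of size ≥ 2 (or has a self-loop).
The vertices on cycles are {A, B, D, E, F, G, H, I, J} — 9 in total.

9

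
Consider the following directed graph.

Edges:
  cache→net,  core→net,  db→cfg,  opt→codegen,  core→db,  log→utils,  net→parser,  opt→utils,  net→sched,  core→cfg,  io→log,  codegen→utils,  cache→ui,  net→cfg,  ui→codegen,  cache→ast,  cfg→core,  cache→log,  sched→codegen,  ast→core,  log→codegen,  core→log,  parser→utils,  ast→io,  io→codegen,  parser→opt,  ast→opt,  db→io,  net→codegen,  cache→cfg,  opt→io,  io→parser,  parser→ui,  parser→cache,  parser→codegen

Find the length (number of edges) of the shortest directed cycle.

2

For each vertex v, BFS finds the shortest path from v back to v.
The shortest such closed walk is core → cfg → core, length 2.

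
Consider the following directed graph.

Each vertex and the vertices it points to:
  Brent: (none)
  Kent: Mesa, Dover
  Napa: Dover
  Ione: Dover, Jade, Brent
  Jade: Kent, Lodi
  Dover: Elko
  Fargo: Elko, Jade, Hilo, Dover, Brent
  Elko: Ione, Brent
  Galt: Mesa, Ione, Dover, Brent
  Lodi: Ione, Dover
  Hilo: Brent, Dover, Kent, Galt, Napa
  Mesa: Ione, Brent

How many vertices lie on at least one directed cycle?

A vertex is on a directed cycle iff it belongs to a strongly connected component of size ≥ 2 (or has a self-loop).
The vertices on cycles are {Elko, Ione, Jade, Kent, Lodi, Mesa, Dover} — 7 in total.

7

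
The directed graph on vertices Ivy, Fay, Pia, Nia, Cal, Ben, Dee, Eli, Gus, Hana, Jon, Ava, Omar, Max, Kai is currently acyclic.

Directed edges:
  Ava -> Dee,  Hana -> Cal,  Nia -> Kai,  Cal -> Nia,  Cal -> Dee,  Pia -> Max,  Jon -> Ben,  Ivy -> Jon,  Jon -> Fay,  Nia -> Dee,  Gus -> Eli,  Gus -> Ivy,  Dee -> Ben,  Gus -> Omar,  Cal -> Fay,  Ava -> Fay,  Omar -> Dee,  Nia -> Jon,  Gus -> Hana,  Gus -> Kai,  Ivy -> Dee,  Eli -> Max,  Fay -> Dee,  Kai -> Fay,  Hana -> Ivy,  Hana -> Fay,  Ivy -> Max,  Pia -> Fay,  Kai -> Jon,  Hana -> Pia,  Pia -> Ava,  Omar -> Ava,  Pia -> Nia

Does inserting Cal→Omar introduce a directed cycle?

No

Adding Cal→Omar creates a cycle iff Omar can already reach Cal.
Explore from Omar: no path reaches Cal. The graph stays acyclic.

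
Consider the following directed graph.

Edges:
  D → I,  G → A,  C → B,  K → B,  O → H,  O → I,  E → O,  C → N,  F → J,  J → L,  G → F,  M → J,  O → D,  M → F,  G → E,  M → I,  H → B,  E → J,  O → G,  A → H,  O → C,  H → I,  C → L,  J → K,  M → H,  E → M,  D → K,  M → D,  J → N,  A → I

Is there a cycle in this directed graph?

DFS with white/gray/black marking, starting from F:
F gray
  J gray
    L gray
    L black
    K gray
      B gray
      B black
    K black
    N gray
    N black
  J black
F black
A gray
  H gray
    H→B: B black — skip
    I gray
    I black
  H black
  A→I: I black — skip
A black
C gray
  C→N: N black — skip
  C→B: B black — skip
  C→L: L black — skip
C black
D gray
  D→K: K black — skip
  D→I: I black — skip
D black
E gray
  M gray
    M→H: H black — skip
    M→J: J black — skip
    M→F: F black — skip
    M→I: I black — skip
    M→D: D black — skip
  M black
  O gray
    O→I: I black — skip
    O→H: H black — skip
    G gray
      G→A: A black — skip
      G→F: F black — skip
      G→E: E is gray → back edge
Back edge found, so a cycle exists: E → O → G → E.

Yes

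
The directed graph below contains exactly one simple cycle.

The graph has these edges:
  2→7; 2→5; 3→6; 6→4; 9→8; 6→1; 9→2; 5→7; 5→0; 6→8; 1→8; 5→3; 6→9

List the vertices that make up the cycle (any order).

2, 3, 5, 6, 9

DFS with gray/black marking from 5:
5 gray
  3 gray
    6 gray
      8 gray
      8 black
      9 gray
        2 gray
          7 gray
          7 black
          2→5: 5 is gray → back edge
Back edge closes the cycle 5 → 3 → 6 → 9 → 2 → 5; its vertices are {2, 3, 5, 6, 9}.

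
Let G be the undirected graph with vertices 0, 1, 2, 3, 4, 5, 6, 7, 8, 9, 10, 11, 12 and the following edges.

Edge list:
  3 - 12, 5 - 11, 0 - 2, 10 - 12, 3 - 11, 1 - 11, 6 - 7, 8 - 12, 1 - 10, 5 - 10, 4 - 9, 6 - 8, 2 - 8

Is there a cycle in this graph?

DFS, tracking each vertex's parent; an edge to a visited non-parent vertex closes a cycle.
Start from 9:
visit 9 (parent –)
  visit 4 (parent 9)
    4–9: parent, skip
visit 0 (parent –)
  visit 2 (parent 0)
    2–0: parent, skip
    visit 8 (parent 2)
      visit 12 (parent 8)
        visit 3 (parent 12)
          visit 11 (parent 3)
            visit 1 (parent 11)
              visit 10 (parent 1)
                10–12: 12 visited and ≠ parent → cycle
Cycle: 12 – 3 – 11 – 1 – 10 – 12.

Yes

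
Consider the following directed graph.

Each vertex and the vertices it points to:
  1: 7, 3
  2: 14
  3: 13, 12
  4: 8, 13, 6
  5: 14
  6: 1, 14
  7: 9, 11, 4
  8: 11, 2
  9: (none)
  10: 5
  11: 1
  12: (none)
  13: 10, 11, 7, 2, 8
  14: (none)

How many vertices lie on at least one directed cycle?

A vertex is on a directed cycle iff it belongs to a strongly connected component of size ≥ 2 (or has a self-loop).
The vertices on cycles are {1, 3, 4, 6, 7, 8, 11, 13} — 8 in total.

8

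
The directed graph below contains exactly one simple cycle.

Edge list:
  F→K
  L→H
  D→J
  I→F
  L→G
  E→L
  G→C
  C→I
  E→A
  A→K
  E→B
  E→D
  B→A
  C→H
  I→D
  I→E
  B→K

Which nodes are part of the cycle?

C, E, G, I, L

DFS with gray/black marking from C:
C gray
  H gray
  H black
  I gray
    E gray
      L gray
        L→H: H black — skip
        G gray
          G→C: C is gray → back edge
Back edge closes the cycle C → I → E → L → G → C; its vertices are {C, E, G, I, L}.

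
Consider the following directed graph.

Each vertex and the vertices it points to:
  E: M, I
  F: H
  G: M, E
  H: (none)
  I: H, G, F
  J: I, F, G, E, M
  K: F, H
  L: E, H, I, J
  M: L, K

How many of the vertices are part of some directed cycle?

6

A vertex is on a directed cycle iff it belongs to a strongly connected component of size ≥ 2 (or has a self-loop).
The vertices on cycles are {E, G, I, J, L, M} — 6 in total.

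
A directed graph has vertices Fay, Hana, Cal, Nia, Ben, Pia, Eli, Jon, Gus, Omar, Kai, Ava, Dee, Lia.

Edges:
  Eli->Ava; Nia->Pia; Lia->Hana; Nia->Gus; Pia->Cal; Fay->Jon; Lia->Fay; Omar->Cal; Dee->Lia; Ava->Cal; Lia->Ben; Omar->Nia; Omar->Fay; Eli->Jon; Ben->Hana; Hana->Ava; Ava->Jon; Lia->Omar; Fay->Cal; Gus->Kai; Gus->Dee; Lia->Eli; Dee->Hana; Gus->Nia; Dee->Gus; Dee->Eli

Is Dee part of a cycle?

Dee is on a cycle iff Dee can reach itself via ≥1 edge.
Dee → Gus → Dee — yes.

Yes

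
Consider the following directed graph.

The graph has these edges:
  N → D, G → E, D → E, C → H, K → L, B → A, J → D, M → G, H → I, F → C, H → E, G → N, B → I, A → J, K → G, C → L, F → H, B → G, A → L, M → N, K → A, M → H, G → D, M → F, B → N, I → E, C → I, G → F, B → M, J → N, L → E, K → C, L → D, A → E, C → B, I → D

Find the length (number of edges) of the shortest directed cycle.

4

For each vertex v, BFS finds the shortest path from v back to v.
The shortest such closed walk is G → F → C → B → G, length 4.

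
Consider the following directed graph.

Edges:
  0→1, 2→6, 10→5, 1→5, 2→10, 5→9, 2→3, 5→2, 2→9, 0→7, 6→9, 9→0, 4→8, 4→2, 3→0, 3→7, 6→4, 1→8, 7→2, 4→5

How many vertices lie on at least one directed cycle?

A vertex is on a directed cycle iff it belongs to a strongly connected component of size ≥ 2 (or has a self-loop).
The vertices on cycles are {0, 1, 2, 3, 4, 5, 6, 7, 9, 10} — 10 in total.

10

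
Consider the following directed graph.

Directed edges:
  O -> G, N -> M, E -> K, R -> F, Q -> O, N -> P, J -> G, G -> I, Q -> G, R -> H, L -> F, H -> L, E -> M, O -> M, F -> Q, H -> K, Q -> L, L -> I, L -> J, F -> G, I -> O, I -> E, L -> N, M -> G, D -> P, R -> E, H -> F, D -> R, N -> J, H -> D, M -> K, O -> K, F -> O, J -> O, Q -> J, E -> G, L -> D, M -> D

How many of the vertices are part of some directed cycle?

13

A vertex is on a directed cycle iff it belongs to a strongly connected component of size ≥ 2 (or has a self-loop).
The vertices on cycles are {D, E, F, G, H, I, J, L, M, N, O, Q, R} — 13 in total.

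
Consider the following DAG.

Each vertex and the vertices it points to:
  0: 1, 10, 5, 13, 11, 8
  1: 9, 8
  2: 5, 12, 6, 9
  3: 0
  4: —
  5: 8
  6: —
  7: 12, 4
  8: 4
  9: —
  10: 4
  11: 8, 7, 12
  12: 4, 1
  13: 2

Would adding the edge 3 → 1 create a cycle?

Adding 3→1 creates a cycle iff 1 can already reach 3.
Explore from 1: no path reaches 3. The graph stays acyclic.

No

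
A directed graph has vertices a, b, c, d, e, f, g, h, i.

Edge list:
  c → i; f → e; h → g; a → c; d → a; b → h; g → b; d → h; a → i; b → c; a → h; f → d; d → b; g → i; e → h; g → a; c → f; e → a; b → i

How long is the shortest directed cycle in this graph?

For each vertex v, BFS finds the shortest path from v back to v.
The shortest such closed walk is a → h → g → a, length 3.

3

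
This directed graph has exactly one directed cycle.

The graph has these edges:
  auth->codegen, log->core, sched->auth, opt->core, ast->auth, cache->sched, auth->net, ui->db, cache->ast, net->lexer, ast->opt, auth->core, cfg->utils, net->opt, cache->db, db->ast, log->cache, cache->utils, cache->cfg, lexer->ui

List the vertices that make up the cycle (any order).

DFS with gray/black marking from ast:
ast gray
  auth gray
    core gray
    core black
    net gray
      lexer gray
        ui gray
          db gray
            db→ast: ast is gray → back edge
Back edge closes the cycle ast → auth → net → lexer → ui → db → ast; its vertices are {db, ui, ast, net, auth, lexer}.

db, ui, ast, net, auth, lexer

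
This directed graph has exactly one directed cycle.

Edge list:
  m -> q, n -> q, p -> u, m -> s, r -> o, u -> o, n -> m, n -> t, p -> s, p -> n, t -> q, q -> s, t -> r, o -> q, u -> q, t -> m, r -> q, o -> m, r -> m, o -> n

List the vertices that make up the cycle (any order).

n, o, r, t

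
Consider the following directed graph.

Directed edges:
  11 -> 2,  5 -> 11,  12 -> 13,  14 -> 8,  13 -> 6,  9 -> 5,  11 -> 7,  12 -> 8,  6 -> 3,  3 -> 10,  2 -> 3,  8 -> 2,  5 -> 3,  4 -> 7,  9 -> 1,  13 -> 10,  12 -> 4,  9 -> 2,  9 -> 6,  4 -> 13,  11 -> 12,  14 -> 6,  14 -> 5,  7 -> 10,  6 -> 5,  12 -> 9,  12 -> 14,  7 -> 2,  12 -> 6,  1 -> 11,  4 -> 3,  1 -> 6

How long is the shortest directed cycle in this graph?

4

For each vertex v, BFS finds the shortest path from v back to v.
The shortest such closed walk is 11 → 12 → 9 → 1 → 11, length 4.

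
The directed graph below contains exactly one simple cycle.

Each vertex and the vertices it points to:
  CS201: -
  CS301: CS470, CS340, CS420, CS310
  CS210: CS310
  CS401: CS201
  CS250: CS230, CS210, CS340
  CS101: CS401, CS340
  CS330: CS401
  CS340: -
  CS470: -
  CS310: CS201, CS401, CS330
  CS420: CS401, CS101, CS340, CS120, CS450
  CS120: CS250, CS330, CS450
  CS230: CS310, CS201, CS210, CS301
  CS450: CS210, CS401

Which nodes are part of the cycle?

CS120, CS230, CS250, CS301, CS420

DFS with gray/black marking from CS301:
CS301 gray
  CS470 gray
  CS470 black
  CS340 gray
  CS340 black
  CS420 gray
    CS401 gray
      CS201 gray
      CS201 black
    CS401 black
    CS101 gray
      CS101→CS401: CS401 black — skip
      CS101→CS340: CS340 black — skip
    CS101 black
    CS420→CS340: CS340 black — skip
    CS120 gray
      CS250 gray
        CS230 gray
          CS310 gray
            CS310→CS201: CS201 black — skip
            CS310→CS401: CS401 black — skip
            CS330 gray
              CS330→CS401: CS401 black — skip
            CS330 black
          CS310 black
          CS230→CS201: CS201 black — skip
          CS210 gray
            CS210→CS310: CS310 black — skip
          CS210 black
          CS230→CS301: CS301 is gray → back edge
Back edge closes the cycle CS301 → CS420 → CS120 → CS250 → CS230 → CS301; its vertices are {CS120, CS230, CS250, CS301, CS420}.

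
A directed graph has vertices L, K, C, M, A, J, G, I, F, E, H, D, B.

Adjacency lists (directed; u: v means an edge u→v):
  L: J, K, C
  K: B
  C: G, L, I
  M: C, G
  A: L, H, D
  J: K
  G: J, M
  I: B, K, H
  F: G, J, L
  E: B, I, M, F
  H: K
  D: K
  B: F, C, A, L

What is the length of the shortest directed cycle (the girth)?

2

For each vertex v, BFS finds the shortest path from v back to v.
The shortest such closed walk is M → G → M, length 2.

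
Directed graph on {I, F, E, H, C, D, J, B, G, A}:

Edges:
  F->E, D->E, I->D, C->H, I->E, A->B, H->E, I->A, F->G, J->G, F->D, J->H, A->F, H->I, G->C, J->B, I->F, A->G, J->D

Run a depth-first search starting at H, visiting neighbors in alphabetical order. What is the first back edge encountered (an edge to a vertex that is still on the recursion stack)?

DFS from H (visiting neighbors in alphabetical order); mark gray on enter, black on exit:
H gray
  E gray
  E black
  I gray
    A gray
      B gray
      B black
      F gray
        D gray
          D→E: E black — skip
        D black
        F→E: E black — skip
        G gray
          C gray
            C→H: H is gray → back edge
First back edge: C → H.

C→H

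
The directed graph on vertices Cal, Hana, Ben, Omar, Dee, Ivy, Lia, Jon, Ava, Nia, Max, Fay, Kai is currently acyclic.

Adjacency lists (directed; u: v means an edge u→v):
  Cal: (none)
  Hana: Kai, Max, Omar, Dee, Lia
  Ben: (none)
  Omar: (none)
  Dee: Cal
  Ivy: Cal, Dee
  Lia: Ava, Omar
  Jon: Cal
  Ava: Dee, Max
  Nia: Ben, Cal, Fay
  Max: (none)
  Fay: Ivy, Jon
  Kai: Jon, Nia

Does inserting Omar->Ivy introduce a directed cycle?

No

Adding Omar→Ivy creates a cycle iff Ivy can already reach Omar.
Explore from Ivy: no path reaches Omar. The graph stays acyclic.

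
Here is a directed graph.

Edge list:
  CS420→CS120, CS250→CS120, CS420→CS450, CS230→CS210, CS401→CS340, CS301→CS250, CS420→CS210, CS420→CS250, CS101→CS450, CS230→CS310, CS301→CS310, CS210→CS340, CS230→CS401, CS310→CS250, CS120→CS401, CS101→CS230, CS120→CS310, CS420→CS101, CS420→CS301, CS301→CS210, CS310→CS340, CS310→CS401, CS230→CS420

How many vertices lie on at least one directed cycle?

6

A vertex is on a directed cycle iff it belongs to a strongly connected component of size ≥ 2 (or has a self-loop).
The vertices on cycles are {CS101, CS120, CS230, CS250, CS310, CS420} — 6 in total.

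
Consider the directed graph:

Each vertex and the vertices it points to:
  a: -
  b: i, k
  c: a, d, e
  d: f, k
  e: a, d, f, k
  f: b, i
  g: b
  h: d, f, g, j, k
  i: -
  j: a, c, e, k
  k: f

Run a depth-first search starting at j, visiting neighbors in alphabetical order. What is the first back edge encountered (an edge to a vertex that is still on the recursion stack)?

k->f

DFS from j (visiting neighbors in alphabetical order); mark gray on enter, black on exit:
j gray
  a gray
  a black
  c gray
    c→a: a black — skip
    d gray
      f gray
        b gray
          i gray
          i black
          k gray
            k→f: f is gray → back edge
First back edge: k → f.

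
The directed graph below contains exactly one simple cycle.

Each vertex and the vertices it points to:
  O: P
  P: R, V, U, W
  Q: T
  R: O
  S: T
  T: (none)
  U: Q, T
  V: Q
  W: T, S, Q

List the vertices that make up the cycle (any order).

DFS with gray/black marking from P:
P gray
  R gray
    O gray
      O→P: P is gray → back edge
Back edge closes the cycle P → R → O → P; its vertices are {O, P, R}.

O, P, R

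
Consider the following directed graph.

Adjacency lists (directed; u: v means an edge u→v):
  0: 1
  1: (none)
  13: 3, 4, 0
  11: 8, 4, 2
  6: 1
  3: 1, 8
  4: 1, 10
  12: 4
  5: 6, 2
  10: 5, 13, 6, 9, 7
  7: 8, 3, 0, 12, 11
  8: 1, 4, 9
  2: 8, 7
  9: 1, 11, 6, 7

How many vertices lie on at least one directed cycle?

A vertex is on a directed cycle iff it belongs to a strongly connected component of size ≥ 2 (or has a self-loop).
The vertices on cycles are {2, 3, 4, 5, 7, 8, 9, 10, 11, 12, 13} — 11 in total.

11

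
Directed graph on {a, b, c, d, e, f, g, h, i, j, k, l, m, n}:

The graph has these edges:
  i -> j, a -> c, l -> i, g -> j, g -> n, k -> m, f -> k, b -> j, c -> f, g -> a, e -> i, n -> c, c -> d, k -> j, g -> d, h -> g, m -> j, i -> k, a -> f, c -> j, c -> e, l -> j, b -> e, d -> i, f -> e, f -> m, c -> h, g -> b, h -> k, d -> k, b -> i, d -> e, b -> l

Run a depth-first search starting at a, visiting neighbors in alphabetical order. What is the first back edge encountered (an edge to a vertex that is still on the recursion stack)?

DFS from a (visiting neighbors in alphabetical order); mark gray on enter, black on exit:
a gray
  c gray
    d gray
      e gray
        i gray
          j gray
          j black
          k gray
            k→j: j black — skip
            m gray
              m→j: j black — skip
            m black
          k black
        i black
      e black
      d→i: i black — skip
      d→k: k black — skip
    d black
    c→e: e black — skip
    f gray
      f→e: e black — skip
      f→k: k black — skip
      f→m: m black — skip
    f black
    h gray
      g gray
        g→a: a is gray → back edge
First back edge: g → a.

g->a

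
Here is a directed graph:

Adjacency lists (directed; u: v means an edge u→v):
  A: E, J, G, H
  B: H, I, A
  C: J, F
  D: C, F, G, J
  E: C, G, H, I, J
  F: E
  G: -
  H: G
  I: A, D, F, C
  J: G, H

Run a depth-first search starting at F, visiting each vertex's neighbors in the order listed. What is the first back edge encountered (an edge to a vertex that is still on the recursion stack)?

C→F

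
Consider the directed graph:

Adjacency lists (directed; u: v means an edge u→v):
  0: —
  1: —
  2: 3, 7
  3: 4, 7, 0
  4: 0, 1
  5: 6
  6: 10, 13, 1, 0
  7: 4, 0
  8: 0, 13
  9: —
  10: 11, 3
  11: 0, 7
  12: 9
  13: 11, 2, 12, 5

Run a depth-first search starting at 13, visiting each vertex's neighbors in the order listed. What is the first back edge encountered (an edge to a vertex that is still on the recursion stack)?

6->13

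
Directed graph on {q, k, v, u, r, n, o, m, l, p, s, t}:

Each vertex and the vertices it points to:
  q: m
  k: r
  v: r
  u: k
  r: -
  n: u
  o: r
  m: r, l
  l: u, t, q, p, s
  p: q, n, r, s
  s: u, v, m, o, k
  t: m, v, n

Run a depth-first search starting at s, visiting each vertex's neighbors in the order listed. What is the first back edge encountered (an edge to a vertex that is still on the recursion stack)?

t->m

DFS from s (visiting each vertex's neighbors in the order listed); mark gray on enter, black on exit:
s gray
  u gray
    k gray
      r gray
      r black
    k black
  u black
  v gray
    v→r: r black — skip
  v black
  m gray
    m→r: r black — skip
    l gray
      l→u: u black — skip
      t gray
        t→m: m is gray → back edge
First back edge: t → m.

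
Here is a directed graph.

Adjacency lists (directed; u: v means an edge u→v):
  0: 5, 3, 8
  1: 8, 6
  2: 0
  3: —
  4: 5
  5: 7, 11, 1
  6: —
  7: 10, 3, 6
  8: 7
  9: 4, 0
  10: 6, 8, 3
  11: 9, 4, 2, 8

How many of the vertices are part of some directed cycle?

A vertex is on a directed cycle iff it belongs to a strongly connected component of size ≥ 2 (or has a self-loop).
The vertices on cycles are {0, 2, 4, 5, 7, 8, 9, 10, 11} — 9 in total.

9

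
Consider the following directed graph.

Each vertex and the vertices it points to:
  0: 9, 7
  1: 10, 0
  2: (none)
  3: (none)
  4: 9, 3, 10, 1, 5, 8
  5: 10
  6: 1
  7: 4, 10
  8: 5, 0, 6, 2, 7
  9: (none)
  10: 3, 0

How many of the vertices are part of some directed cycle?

8

A vertex is on a directed cycle iff it belongs to a strongly connected component of size ≥ 2 (or has a self-loop).
The vertices on cycles are {0, 1, 4, 5, 6, 7, 8, 10} — 8 in total.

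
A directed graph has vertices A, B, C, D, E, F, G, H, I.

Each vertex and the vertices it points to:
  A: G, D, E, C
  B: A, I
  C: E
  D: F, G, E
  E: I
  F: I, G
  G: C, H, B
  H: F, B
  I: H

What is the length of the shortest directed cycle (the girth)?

3

For each vertex v, BFS finds the shortest path from v back to v.
The shortest such closed walk is A → G → B → A, length 3.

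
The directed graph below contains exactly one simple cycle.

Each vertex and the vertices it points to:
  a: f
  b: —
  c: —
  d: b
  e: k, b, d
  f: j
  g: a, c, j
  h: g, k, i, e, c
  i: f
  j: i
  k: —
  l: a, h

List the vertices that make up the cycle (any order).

f, i, j

DFS with gray/black marking from i:
i gray
  f gray
    j gray
      j→i: i is gray → back edge
Back edge closes the cycle i → f → j → i; its vertices are {f, i, j}.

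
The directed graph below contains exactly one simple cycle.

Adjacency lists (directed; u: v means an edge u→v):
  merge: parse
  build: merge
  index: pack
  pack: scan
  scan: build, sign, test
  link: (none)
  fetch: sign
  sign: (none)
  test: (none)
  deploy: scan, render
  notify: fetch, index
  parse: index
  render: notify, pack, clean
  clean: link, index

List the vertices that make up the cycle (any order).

DFS with gray/black marking from scan:
scan gray
  build gray
    merge gray
      parse gray
        index gray
          pack gray
            pack→scan: scan is gray → back edge
Back edge closes the cycle scan → build → merge → parse → index → pack → scan; its vertices are {pack, scan, build, index, merge, parse}.

pack, scan, build, index, merge, parse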